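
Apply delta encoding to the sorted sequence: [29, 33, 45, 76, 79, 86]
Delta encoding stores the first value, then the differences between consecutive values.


First value: 29
Deltas:
  33 - 29 = 4
  45 - 33 = 12
  76 - 45 = 31
  79 - 76 = 3
  86 - 79 = 7


Delta encoded: [29, 4, 12, 31, 3, 7]


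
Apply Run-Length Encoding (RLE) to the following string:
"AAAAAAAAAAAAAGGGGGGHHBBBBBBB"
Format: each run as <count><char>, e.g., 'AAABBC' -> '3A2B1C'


Scanning runs left to right:
  i=0: run of 'A' x 13 -> '13A'
  i=13: run of 'G' x 6 -> '6G'
  i=19: run of 'H' x 2 -> '2H'
  i=21: run of 'B' x 7 -> '7B'

RLE = 13A6G2H7B


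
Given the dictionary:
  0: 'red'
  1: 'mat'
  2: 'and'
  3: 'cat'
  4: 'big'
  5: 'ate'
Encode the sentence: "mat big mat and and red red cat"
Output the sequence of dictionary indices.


Look up each word in the dictionary:
  'mat' -> 1
  'big' -> 4
  'mat' -> 1
  'and' -> 2
  'and' -> 2
  'red' -> 0
  'red' -> 0
  'cat' -> 3

Encoded: [1, 4, 1, 2, 2, 0, 0, 3]


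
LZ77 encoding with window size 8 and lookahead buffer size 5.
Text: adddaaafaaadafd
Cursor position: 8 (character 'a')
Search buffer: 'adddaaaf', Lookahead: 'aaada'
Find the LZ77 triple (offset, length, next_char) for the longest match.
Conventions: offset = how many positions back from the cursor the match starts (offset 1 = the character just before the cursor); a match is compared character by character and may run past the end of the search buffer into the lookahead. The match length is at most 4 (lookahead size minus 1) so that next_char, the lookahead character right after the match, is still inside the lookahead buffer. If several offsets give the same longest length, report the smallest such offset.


Try each offset into the search buffer:
  offset=1 (pos 7, char 'f'): match length 0
  offset=2 (pos 6, char 'a'): match length 1
  offset=3 (pos 5, char 'a'): match length 2
  offset=4 (pos 4, char 'a'): match length 3
  offset=5 (pos 3, char 'd'): match length 0
  offset=6 (pos 2, char 'd'): match length 0
  offset=7 (pos 1, char 'd'): match length 0
  offset=8 (pos 0, char 'a'): match length 1
Longest match has length 3 at offset 4.
next_char = character at position 8 + 3 = 11 -> 'd'

Best match: offset=4, length=3 (matching 'aaa' starting at position 4)
LZ77 triple: (4, 3, 'd')


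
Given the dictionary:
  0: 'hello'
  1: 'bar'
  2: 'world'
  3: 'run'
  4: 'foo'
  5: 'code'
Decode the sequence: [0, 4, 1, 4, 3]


Look up each index in the dictionary:
  0 -> 'hello'
  4 -> 'foo'
  1 -> 'bar'
  4 -> 'foo'
  3 -> 'run'

Decoded: "hello foo bar foo run"


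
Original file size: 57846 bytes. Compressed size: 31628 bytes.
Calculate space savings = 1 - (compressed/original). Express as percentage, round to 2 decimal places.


ratio = compressed/original = 31628/57846 = 0.546762
savings = 1 - ratio = 1 - 0.546762 = 0.453238
as a percentage: 0.453238 * 100 = 45.32%

Space savings = 1 - 31628/57846 = 45.32%


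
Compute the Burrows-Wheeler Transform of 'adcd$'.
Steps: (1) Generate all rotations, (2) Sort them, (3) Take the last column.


Rotations (sorted):
  0: $adcd -> last char: d
  1: adcd$ -> last char: $
  2: cd$ad -> last char: d
  3: d$adc -> last char: c
  4: dcd$a -> last char: a


BWT = d$dca


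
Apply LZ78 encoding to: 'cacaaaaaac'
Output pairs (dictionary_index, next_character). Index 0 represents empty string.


LZ78 encoding steps:
Dictionary: {0: ''}
Step 1: w='' (idx 0), next='c' -> output (0, 'c'), add 'c' as idx 1
Step 2: w='' (idx 0), next='a' -> output (0, 'a'), add 'a' as idx 2
Step 3: w='c' (idx 1), next='a' -> output (1, 'a'), add 'ca' as idx 3
Step 4: w='a' (idx 2), next='a' -> output (2, 'a'), add 'aa' as idx 4
Step 5: w='aa' (idx 4), next='a' -> output (4, 'a'), add 'aaa' as idx 5
Step 6: w='c' (idx 1), end of input -> output (1, '')


Encoded: [(0, 'c'), (0, 'a'), (1, 'a'), (2, 'a'), (4, 'a'), (1, '')]


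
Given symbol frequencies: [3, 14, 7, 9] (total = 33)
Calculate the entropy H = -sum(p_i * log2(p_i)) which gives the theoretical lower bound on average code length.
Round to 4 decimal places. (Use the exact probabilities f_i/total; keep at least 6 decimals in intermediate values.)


Per-symbol terms -p_i * log2(p_i) with p_i = f_i/33:
  p = 3/33 = 0.090909: log2(p) = -3.459432, -p*log2(p) = 0.314494
  p = 14/33 = 0.424242: log2(p) = -1.237039, -p*log2(p) = 0.524805
  p = 7/33 = 0.212121: log2(p) = -2.237039, -p*log2(p) = 0.474523
  p = 9/33 = 0.272727: log2(p) = -1.874469, -p*log2(p) = 0.511219
H = 0.314494 + 0.524805 + 0.474523 + 0.511219 = 1.825041

H = 1.825 bits/symbol


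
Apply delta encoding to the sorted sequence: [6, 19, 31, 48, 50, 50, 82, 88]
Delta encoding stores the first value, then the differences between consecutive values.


First value: 6
Deltas:
  19 - 6 = 13
  31 - 19 = 12
  48 - 31 = 17
  50 - 48 = 2
  50 - 50 = 0
  82 - 50 = 32
  88 - 82 = 6


Delta encoded: [6, 13, 12, 17, 2, 0, 32, 6]


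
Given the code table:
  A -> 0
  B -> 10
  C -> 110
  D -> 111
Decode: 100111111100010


Decoding:
10 -> B
0 -> A
111 -> D
111 -> D
10 -> B
0 -> A
0 -> A
10 -> B


Result: BADDBAAB


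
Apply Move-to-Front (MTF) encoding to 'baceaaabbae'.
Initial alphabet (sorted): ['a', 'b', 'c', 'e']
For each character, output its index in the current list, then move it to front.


MTF encoding:
'b': index 1 in ['a', 'b', 'c', 'e'] -> ['b', 'a', 'c', 'e']
'a': index 1 in ['b', 'a', 'c', 'e'] -> ['a', 'b', 'c', 'e']
'c': index 2 in ['a', 'b', 'c', 'e'] -> ['c', 'a', 'b', 'e']
'e': index 3 in ['c', 'a', 'b', 'e'] -> ['e', 'c', 'a', 'b']
'a': index 2 in ['e', 'c', 'a', 'b'] -> ['a', 'e', 'c', 'b']
'a': index 0 in ['a', 'e', 'c', 'b'] -> ['a', 'e', 'c', 'b']
'a': index 0 in ['a', 'e', 'c', 'b'] -> ['a', 'e', 'c', 'b']
'b': index 3 in ['a', 'e', 'c', 'b'] -> ['b', 'a', 'e', 'c']
'b': index 0 in ['b', 'a', 'e', 'c'] -> ['b', 'a', 'e', 'c']
'a': index 1 in ['b', 'a', 'e', 'c'] -> ['a', 'b', 'e', 'c']
'e': index 2 in ['a', 'b', 'e', 'c'] -> ['e', 'a', 'b', 'c']


Output: [1, 1, 2, 3, 2, 0, 0, 3, 0, 1, 2]


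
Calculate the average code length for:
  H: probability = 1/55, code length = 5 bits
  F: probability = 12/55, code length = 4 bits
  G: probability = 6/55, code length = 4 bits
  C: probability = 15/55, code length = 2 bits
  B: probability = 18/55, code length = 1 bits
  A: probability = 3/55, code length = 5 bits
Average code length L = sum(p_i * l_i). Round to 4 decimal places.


Weighted contributions p_i * l_i:
  H: (1/55) * 5 = 5/55
  F: (12/55) * 4 = 48/55
  G: (6/55) * 4 = 24/55
  C: (15/55) * 2 = 30/55
  B: (18/55) * 1 = 18/55
  A: (3/55) * 5 = 15/55
Sum = (5 + 48 + 24 + 30 + 18 + 15)/55 = 140/55

L = 140/55 = 2.5455 bits/symbol


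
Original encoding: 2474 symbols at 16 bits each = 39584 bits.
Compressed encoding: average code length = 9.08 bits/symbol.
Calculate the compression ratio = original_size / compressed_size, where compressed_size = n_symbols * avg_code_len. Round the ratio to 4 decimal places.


original_size = n_symbols * orig_bits = 2474 * 16 = 39584 bits
compressed_size = n_symbols * avg_code_len = 2474 * 9.08 = 22463.92 bits
ratio = original_size / compressed_size = 39584 / 22463.92 = 1.7621

Compression ratio = 1.7621


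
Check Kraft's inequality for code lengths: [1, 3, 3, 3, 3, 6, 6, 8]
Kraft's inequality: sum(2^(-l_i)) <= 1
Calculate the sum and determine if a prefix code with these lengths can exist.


Sum = 2^(-1) + 2^(-3) + 2^(-3) + 2^(-3) + 2^(-3) + 2^(-6) + 2^(-6) + 2^(-8)
    = 0.5 + 0.125 + 0.125 + 0.125 + 0.125 + 0.015625 + 0.015625 + 0.00390625
    = 265/256 = 1.03515625
Since 1.03515625 > 1, Kraft's inequality is NOT satisfied.
A prefix code with these lengths CANNOT exist.

Kraft sum = 1.03515625. Not satisfied.


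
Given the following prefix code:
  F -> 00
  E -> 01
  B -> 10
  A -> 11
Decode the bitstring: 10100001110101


Decoding step by step:
Bits 10 -> B
Bits 10 -> B
Bits 00 -> F
Bits 01 -> E
Bits 11 -> A
Bits 01 -> E
Bits 01 -> E


Decoded message: BBFEAEE


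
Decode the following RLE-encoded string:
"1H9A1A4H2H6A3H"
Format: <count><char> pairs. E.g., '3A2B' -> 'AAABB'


Expanding each <count><char> pair:
  1H -> 'H'
  9A -> 'AAAAAAAAA'
  1A -> 'A'
  4H -> 'HHHH'
  2H -> 'HH'
  6A -> 'AAAAAA'
  3H -> 'HHH'

Decoded = HAAAAAAAAAAHHHHHHAAAAAAHHH


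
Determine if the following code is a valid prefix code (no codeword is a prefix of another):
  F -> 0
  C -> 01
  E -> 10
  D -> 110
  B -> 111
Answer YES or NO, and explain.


Checking each pair (does one codeword prefix another?):
  F='0' vs C='01': prefix -- VIOLATION

NO -- this is NOT a valid prefix code. F (0) is a prefix of C (01).


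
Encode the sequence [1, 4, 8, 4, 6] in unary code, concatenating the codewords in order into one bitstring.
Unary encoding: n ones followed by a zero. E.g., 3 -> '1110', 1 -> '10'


Encode each number as n ones followed by a terminating 0:
  1 -> 10 (2 bits)
  4 -> 11110 (5 bits)
  8 -> 111111110 (9 bits)
  4 -> 11110 (5 bits)
  6 -> 1111110 (7 bits)
Total length = 2 + 5 + 9 + 5 + 7 = 28 bits.

Unary([1, 4, 8, 4, 6]) = 1011110111111110111101111110 (28 bits)


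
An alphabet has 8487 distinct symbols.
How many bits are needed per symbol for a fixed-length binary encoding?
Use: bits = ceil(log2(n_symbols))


log2(8487) = 13.051
Bracket: 2^13 = 8192 < 8487 <= 2^14 = 16384
So ceil(log2(8487)) = 14

bits = ceil(log2(8487)) = ceil(13.051) = 14 bits


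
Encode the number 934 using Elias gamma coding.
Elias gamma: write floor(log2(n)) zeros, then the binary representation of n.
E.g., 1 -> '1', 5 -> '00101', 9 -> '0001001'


num_bits = floor(log2(934)) + 1 = 10
leading_zeros = num_bits - 1 = 9
binary(934) = 1110100110

Elias gamma(934) = '000000000' + '1110100110' = 0000000001110100110 (19 bits)


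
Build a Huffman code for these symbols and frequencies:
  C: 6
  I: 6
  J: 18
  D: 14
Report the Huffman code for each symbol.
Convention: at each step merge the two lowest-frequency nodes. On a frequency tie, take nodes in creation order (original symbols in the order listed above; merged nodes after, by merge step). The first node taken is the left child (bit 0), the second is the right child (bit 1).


Huffman tree construction:
Step 1: Merge C(6) + I(6) = 12
Step 2: Merge (C+I)(12) + D(14) = 26
Step 3: Merge J(18) + ((C+I)+D)(26) = 44
Read each symbol's code off the tree from the root (left child = 0, right child = 1).

Codes:
  C: 100 (length 3)
  I: 101 (length 3)
  J: 0 (length 1)
  D: 11 (length 2)
Average code length: 82/44 = 1.8636 bits/symbol


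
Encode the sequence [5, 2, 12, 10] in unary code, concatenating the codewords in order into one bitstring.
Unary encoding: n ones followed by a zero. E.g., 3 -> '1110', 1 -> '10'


Encode each number as n ones followed by a terminating 0:
  5 -> 111110 (6 bits)
  2 -> 110 (3 bits)
  12 -> 1111111111110 (13 bits)
  10 -> 11111111110 (11 bits)
Total length = 6 + 3 + 13 + 11 = 33 bits.

Unary([5, 2, 12, 10]) = 111110110111111111111011111111110 (33 bits)


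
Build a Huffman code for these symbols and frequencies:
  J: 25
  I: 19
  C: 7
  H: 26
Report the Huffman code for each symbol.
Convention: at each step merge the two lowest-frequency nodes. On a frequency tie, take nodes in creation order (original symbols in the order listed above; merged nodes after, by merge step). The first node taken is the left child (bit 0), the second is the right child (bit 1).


Huffman tree construction:
Step 1: Merge C(7) + I(19) = 26
Step 2: Merge J(25) + H(26) = 51
Step 3: Merge (C+I)(26) + (J+H)(51) = 77
Read each symbol's code off the tree from the root (left child = 0, right child = 1).

Codes:
  J: 10 (length 2)
  I: 01 (length 2)
  C: 00 (length 2)
  H: 11 (length 2)
Average code length: 154/77 = 2.0000 bits/symbol


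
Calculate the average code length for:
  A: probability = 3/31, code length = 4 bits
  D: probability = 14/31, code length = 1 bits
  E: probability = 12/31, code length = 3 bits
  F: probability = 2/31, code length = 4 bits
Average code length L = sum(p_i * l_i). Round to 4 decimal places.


Weighted contributions p_i * l_i:
  A: (3/31) * 4 = 12/31
  D: (14/31) * 1 = 14/31
  E: (12/31) * 3 = 36/31
  F: (2/31) * 4 = 8/31
Sum = (12 + 14 + 36 + 8)/31 = 70/31

L = 70/31 = 2.2581 bits/symbol


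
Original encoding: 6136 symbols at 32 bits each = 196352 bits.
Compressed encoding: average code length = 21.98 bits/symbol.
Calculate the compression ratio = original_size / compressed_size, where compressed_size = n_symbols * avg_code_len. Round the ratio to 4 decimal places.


original_size = n_symbols * orig_bits = 6136 * 32 = 196352 bits
compressed_size = n_symbols * avg_code_len = 6136 * 21.98 = 134869.28 bits
ratio = original_size / compressed_size = 196352 / 134869.28 = 1.4559

Compression ratio = 1.4559


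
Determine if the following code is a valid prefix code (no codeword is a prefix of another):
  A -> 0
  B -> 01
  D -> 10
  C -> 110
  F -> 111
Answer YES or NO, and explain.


Checking each pair (does one codeword prefix another?):
  A='0' vs B='01': prefix -- VIOLATION

NO -- this is NOT a valid prefix code. A (0) is a prefix of B (01).


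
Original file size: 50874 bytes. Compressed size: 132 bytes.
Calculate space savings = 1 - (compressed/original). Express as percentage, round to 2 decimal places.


ratio = compressed/original = 132/50874 = 0.002595
savings = 1 - ratio = 1 - 0.002595 = 0.997405
as a percentage: 0.997405 * 100 = 99.74%

Space savings = 1 - 132/50874 = 99.74%


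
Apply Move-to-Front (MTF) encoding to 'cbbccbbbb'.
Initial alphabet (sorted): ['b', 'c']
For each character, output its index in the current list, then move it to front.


MTF encoding:
'c': index 1 in ['b', 'c'] -> ['c', 'b']
'b': index 1 in ['c', 'b'] -> ['b', 'c']
'b': index 0 in ['b', 'c'] -> ['b', 'c']
'c': index 1 in ['b', 'c'] -> ['c', 'b']
'c': index 0 in ['c', 'b'] -> ['c', 'b']
'b': index 1 in ['c', 'b'] -> ['b', 'c']
'b': index 0 in ['b', 'c'] -> ['b', 'c']
'b': index 0 in ['b', 'c'] -> ['b', 'c']
'b': index 0 in ['b', 'c'] -> ['b', 'c']


Output: [1, 1, 0, 1, 0, 1, 0, 0, 0]


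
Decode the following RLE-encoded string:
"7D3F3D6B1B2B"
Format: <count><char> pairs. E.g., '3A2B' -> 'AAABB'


Expanding each <count><char> pair:
  7D -> 'DDDDDDD'
  3F -> 'FFF'
  3D -> 'DDD'
  6B -> 'BBBBBB'
  1B -> 'B'
  2B -> 'BB'

Decoded = DDDDDDDFFFDDDBBBBBBBBB


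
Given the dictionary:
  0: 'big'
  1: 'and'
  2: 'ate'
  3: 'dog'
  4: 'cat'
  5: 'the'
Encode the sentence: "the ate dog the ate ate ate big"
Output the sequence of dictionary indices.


Look up each word in the dictionary:
  'the' -> 5
  'ate' -> 2
  'dog' -> 3
  'the' -> 5
  'ate' -> 2
  'ate' -> 2
  'ate' -> 2
  'big' -> 0

Encoded: [5, 2, 3, 5, 2, 2, 2, 0]


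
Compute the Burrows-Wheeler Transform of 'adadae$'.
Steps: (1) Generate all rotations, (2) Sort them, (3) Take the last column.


Rotations (sorted):
  0: $adadae -> last char: e
  1: adadae$ -> last char: $
  2: adae$ad -> last char: d
  3: ae$adad -> last char: d
  4: dadae$a -> last char: a
  5: dae$ada -> last char: a
  6: e$adada -> last char: a


BWT = e$ddaaa


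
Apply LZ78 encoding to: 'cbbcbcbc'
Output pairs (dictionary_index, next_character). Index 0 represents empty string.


LZ78 encoding steps:
Dictionary: {0: ''}
Step 1: w='' (idx 0), next='c' -> output (0, 'c'), add 'c' as idx 1
Step 2: w='' (idx 0), next='b' -> output (0, 'b'), add 'b' as idx 2
Step 3: w='b' (idx 2), next='c' -> output (2, 'c'), add 'bc' as idx 3
Step 4: w='bc' (idx 3), next='b' -> output (3, 'b'), add 'bcb' as idx 4
Step 5: w='c' (idx 1), end of input -> output (1, '')


Encoded: [(0, 'c'), (0, 'b'), (2, 'c'), (3, 'b'), (1, '')]


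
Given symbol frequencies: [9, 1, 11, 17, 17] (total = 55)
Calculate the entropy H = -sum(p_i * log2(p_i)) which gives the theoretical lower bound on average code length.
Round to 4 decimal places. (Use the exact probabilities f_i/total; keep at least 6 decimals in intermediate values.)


Per-symbol terms -p_i * log2(p_i) with p_i = f_i/55:
  p = 9/55 = 0.163636: log2(p) = -2.611435, -p*log2(p) = 0.427326
  p = 1/55 = 0.018182: log2(p) = -5.781360, -p*log2(p) = 0.105116
  p = 11/55 = 0.200000: log2(p) = -2.321928, -p*log2(p) = 0.464386
  p = 17/55 = 0.309091: log2(p) = -1.693897, -p*log2(p) = 0.523568
  p = 17/55 = 0.309091: log2(p) = -1.693897, -p*log2(p) = 0.523568
H = 0.427326 + 0.105116 + 0.464386 + 0.523568 + 0.523568 = 2.043964

H = 2.044 bits/symbol


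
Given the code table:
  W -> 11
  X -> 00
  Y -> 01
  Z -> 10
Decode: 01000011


Decoding:
01 -> Y
00 -> X
00 -> X
11 -> W


Result: YXXW


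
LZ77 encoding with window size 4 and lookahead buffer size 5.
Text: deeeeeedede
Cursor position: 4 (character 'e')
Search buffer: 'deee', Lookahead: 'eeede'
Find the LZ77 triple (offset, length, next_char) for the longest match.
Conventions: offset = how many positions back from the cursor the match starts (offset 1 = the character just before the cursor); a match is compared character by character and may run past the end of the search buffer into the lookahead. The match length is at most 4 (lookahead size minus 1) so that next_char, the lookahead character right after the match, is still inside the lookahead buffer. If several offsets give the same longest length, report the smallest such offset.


Try each offset into the search buffer:
  offset=1 (pos 3, char 'e'): match length 3
  offset=2 (pos 2, char 'e'): match length 3
  offset=3 (pos 1, char 'e'): match length 3
  offset=4 (pos 0, char 'd'): match length 0
Longest match has length 3, found at offsets 1, 2, 3; take the smallest, offset 1.
next_char = character at position 4 + 3 = 7 -> 'd'

Best match: offset=1, length=3 (matching 'eee' starting at position 3)
LZ77 triple: (1, 3, 'd')


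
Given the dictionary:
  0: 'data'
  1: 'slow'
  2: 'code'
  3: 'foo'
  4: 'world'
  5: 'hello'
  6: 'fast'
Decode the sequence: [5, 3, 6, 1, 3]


Look up each index in the dictionary:
  5 -> 'hello'
  3 -> 'foo'
  6 -> 'fast'
  1 -> 'slow'
  3 -> 'foo'

Decoded: "hello foo fast slow foo"


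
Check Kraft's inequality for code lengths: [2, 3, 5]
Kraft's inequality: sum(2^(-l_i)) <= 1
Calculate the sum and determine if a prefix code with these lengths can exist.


Sum = 2^(-2) + 2^(-3) + 2^(-5)
    = 0.25 + 0.125 + 0.03125
    = 13/32 = 0.40625
Since 0.40625 <= 1, Kraft's inequality IS satisfied.
A prefix code with these lengths CAN exist.

Kraft sum = 0.40625. Satisfied.


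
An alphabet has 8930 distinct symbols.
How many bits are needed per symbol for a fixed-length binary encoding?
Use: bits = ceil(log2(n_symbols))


log2(8930) = 13.1244
Bracket: 2^13 = 8192 < 8930 <= 2^14 = 16384
So ceil(log2(8930)) = 14

bits = ceil(log2(8930)) = ceil(13.1244) = 14 bits


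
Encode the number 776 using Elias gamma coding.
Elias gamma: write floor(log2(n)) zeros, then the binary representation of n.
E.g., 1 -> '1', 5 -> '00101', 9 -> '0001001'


num_bits = floor(log2(776)) + 1 = 10
leading_zeros = num_bits - 1 = 9
binary(776) = 1100001000

Elias gamma(776) = '000000000' + '1100001000' = 0000000001100001000 (19 bits)


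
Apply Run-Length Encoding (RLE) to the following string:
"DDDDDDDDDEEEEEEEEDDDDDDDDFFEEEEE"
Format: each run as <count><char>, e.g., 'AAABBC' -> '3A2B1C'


Scanning runs left to right:
  i=0: run of 'D' x 9 -> '9D'
  i=9: run of 'E' x 8 -> '8E'
  i=17: run of 'D' x 8 -> '8D'
  i=25: run of 'F' x 2 -> '2F'
  i=27: run of 'E' x 5 -> '5E'

RLE = 9D8E8D2F5E


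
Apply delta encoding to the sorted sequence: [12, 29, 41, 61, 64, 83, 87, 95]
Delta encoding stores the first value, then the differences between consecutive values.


First value: 12
Deltas:
  29 - 12 = 17
  41 - 29 = 12
  61 - 41 = 20
  64 - 61 = 3
  83 - 64 = 19
  87 - 83 = 4
  95 - 87 = 8


Delta encoded: [12, 17, 12, 20, 3, 19, 4, 8]


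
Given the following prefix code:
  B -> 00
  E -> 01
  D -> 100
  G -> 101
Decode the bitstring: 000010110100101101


Decoding step by step:
Bits 00 -> B
Bits 00 -> B
Bits 101 -> G
Bits 101 -> G
Bits 00 -> B
Bits 101 -> G
Bits 101 -> G


Decoded message: BBGGBGG


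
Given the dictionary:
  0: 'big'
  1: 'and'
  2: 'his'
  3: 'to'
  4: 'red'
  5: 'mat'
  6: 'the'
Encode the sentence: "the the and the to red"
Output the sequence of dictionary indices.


Look up each word in the dictionary:
  'the' -> 6
  'the' -> 6
  'and' -> 1
  'the' -> 6
  'to' -> 3
  'red' -> 4

Encoded: [6, 6, 1, 6, 3, 4]


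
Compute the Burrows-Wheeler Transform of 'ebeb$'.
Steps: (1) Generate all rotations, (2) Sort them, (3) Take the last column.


Rotations (sorted):
  0: $ebeb -> last char: b
  1: b$ebe -> last char: e
  2: beb$e -> last char: e
  3: eb$eb -> last char: b
  4: ebeb$ -> last char: $


BWT = beeb$


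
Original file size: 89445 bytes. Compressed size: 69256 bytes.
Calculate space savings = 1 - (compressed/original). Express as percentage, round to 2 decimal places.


ratio = compressed/original = 69256/89445 = 0.774286
savings = 1 - ratio = 1 - 0.774286 = 0.225714
as a percentage: 0.225714 * 100 = 22.57%

Space savings = 1 - 69256/89445 = 22.57%


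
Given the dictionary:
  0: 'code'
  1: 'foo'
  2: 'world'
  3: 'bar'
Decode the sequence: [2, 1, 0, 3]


Look up each index in the dictionary:
  2 -> 'world'
  1 -> 'foo'
  0 -> 'code'
  3 -> 'bar'

Decoded: "world foo code bar"


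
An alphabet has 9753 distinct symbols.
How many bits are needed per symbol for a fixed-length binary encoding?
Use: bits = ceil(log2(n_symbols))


log2(9753) = 13.2516
Bracket: 2^13 = 8192 < 9753 <= 2^14 = 16384
So ceil(log2(9753)) = 14

bits = ceil(log2(9753)) = ceil(13.2516) = 14 bits


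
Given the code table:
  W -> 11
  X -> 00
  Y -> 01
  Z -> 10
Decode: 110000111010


Decoding:
11 -> W
00 -> X
00 -> X
11 -> W
10 -> Z
10 -> Z


Result: WXXWZZ


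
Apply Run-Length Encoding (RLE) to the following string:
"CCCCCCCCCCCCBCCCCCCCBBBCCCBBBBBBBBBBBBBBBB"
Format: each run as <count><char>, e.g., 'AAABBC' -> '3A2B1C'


Scanning runs left to right:
  i=0: run of 'C' x 12 -> '12C'
  i=12: run of 'B' x 1 -> '1B'
  i=13: run of 'C' x 7 -> '7C'
  i=20: run of 'B' x 3 -> '3B'
  i=23: run of 'C' x 3 -> '3C'
  i=26: run of 'B' x 16 -> '16B'

RLE = 12C1B7C3B3C16B


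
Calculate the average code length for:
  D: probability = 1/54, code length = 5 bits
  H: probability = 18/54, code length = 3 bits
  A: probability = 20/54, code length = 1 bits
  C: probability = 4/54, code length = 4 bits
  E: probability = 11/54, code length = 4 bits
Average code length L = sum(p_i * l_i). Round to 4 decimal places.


Weighted contributions p_i * l_i:
  D: (1/54) * 5 = 5/54
  H: (18/54) * 3 = 54/54
  A: (20/54) * 1 = 20/54
  C: (4/54) * 4 = 16/54
  E: (11/54) * 4 = 44/54
Sum = (5 + 54 + 20 + 16 + 44)/54 = 139/54

L = 139/54 = 2.5741 bits/symbol


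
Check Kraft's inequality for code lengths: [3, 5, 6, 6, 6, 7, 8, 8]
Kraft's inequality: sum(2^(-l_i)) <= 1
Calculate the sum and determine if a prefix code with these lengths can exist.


Sum = 2^(-3) + 2^(-5) + 2^(-6) + 2^(-6) + 2^(-6) + 2^(-7) + 2^(-8) + 2^(-8)
    = 0.125 + 0.03125 + 0.015625 + 0.015625 + 0.015625 + 0.0078125 + 0.00390625 + 0.00390625
    = 56/256 = 0.21875
Since 0.21875 <= 1, Kraft's inequality IS satisfied.
A prefix code with these lengths CAN exist.

Kraft sum = 0.21875. Satisfied.


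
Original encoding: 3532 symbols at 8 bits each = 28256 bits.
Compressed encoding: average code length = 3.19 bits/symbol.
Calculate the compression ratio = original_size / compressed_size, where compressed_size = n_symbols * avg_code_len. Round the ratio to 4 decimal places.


original_size = n_symbols * orig_bits = 3532 * 8 = 28256 bits
compressed_size = n_symbols * avg_code_len = 3532 * 3.19 = 11267.08 bits
ratio = original_size / compressed_size = 28256 / 11267.08 = 2.5078

Compression ratio = 2.5078


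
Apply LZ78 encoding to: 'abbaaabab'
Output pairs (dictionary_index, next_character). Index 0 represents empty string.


LZ78 encoding steps:
Dictionary: {0: ''}
Step 1: w='' (idx 0), next='a' -> output (0, 'a'), add 'a' as idx 1
Step 2: w='' (idx 0), next='b' -> output (0, 'b'), add 'b' as idx 2
Step 3: w='b' (idx 2), next='a' -> output (2, 'a'), add 'ba' as idx 3
Step 4: w='a' (idx 1), next='a' -> output (1, 'a'), add 'aa' as idx 4
Step 5: w='ba' (idx 3), next='b' -> output (3, 'b'), add 'bab' as idx 5


Encoded: [(0, 'a'), (0, 'b'), (2, 'a'), (1, 'a'), (3, 'b')]


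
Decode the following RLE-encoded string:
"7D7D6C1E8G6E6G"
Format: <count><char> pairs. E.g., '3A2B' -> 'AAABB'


Expanding each <count><char> pair:
  7D -> 'DDDDDDD'
  7D -> 'DDDDDDD'
  6C -> 'CCCCCC'
  1E -> 'E'
  8G -> 'GGGGGGGG'
  6E -> 'EEEEEE'
  6G -> 'GGGGGG'

Decoded = DDDDDDDDDDDDDDCCCCCCEGGGGGGGGEEEEEEGGGGGG


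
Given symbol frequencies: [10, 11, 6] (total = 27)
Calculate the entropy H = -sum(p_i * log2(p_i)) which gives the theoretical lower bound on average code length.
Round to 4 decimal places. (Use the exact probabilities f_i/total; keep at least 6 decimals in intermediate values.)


Per-symbol terms -p_i * log2(p_i) with p_i = f_i/27:
  p = 10/27 = 0.370370: log2(p) = -1.432959, -p*log2(p) = 0.530726
  p = 11/27 = 0.407407: log2(p) = -1.295456, -p*log2(p) = 0.527778
  p = 6/27 = 0.222222: log2(p) = -2.169925, -p*log2(p) = 0.482206
H = 0.530726 + 0.527778 + 0.482206 = 1.540710

H = 1.5407 bits/symbol


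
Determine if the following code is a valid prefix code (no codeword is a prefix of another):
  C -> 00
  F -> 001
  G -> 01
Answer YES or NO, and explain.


Checking each pair (does one codeword prefix another?):
  C='00' vs F='001': prefix -- VIOLATION

NO -- this is NOT a valid prefix code. C (00) is a prefix of F (001).


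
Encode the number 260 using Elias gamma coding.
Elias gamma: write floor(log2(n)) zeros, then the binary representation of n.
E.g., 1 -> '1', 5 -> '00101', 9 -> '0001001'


num_bits = floor(log2(260)) + 1 = 9
leading_zeros = num_bits - 1 = 8
binary(260) = 100000100

Elias gamma(260) = '00000000' + '100000100' = 00000000100000100 (17 bits)


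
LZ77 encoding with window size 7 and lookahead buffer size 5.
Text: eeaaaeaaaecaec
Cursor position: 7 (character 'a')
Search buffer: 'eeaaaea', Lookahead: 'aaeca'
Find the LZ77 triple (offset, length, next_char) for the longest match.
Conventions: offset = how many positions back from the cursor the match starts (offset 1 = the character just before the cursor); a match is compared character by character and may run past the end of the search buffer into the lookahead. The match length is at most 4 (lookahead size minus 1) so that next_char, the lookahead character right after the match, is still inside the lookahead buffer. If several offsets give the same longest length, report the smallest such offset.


Try each offset into the search buffer:
  offset=1 (pos 6, char 'a'): match length 2
  offset=2 (pos 5, char 'e'): match length 0
  offset=3 (pos 4, char 'a'): match length 1
  offset=4 (pos 3, char 'a'): match length 3
  offset=5 (pos 2, char 'a'): match length 2
  offset=6 (pos 1, char 'e'): match length 0
  offset=7 (pos 0, char 'e'): match length 0
Longest match has length 3 at offset 4.
next_char = character at position 7 + 3 = 10 -> 'c'

Best match: offset=4, length=3 (matching 'aae' starting at position 3)
LZ77 triple: (4, 3, 'c')


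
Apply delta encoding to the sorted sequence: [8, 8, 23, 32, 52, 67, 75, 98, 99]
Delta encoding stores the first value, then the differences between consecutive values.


First value: 8
Deltas:
  8 - 8 = 0
  23 - 8 = 15
  32 - 23 = 9
  52 - 32 = 20
  67 - 52 = 15
  75 - 67 = 8
  98 - 75 = 23
  99 - 98 = 1


Delta encoded: [8, 0, 15, 9, 20, 15, 8, 23, 1]


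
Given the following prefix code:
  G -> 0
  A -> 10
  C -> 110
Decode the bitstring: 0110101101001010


Decoding step by step:
Bits 0 -> G
Bits 110 -> C
Bits 10 -> A
Bits 110 -> C
Bits 10 -> A
Bits 0 -> G
Bits 10 -> A
Bits 10 -> A


Decoded message: GCACAGAA


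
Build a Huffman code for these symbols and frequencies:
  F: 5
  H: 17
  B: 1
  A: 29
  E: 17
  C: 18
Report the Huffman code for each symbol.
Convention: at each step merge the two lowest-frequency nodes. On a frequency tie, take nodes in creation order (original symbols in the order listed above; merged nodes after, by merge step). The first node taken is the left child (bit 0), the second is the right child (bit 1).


Huffman tree construction:
Step 1: Merge B(1) + F(5) = 6
Step 2: Merge (B+F)(6) + H(17) = 23
Step 3: Merge E(17) + C(18) = 35
Step 4: Merge ((B+F)+H)(23) + A(29) = 52
Step 5: Merge (E+C)(35) + (((B+F)+H)+A)(52) = 87
Read each symbol's code off the tree from the root (left child = 0, right child = 1).

Codes:
  F: 1001 (length 4)
  H: 101 (length 3)
  B: 1000 (length 4)
  A: 11 (length 2)
  E: 00 (length 2)
  C: 01 (length 2)
Average code length: 203/87 = 2.3333 bits/symbol


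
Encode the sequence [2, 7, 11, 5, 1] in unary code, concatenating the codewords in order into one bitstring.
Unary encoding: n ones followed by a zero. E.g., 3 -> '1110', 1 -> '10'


Encode each number as n ones followed by a terminating 0:
  2 -> 110 (3 bits)
  7 -> 11111110 (8 bits)
  11 -> 111111111110 (12 bits)
  5 -> 111110 (6 bits)
  1 -> 10 (2 bits)
Total length = 3 + 8 + 12 + 6 + 2 = 31 bits.

Unary([2, 7, 11, 5, 1]) = 1101111111011111111111011111010 (31 bits)


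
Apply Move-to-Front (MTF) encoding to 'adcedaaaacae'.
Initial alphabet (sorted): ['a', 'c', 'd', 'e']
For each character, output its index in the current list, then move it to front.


MTF encoding:
'a': index 0 in ['a', 'c', 'd', 'e'] -> ['a', 'c', 'd', 'e']
'd': index 2 in ['a', 'c', 'd', 'e'] -> ['d', 'a', 'c', 'e']
'c': index 2 in ['d', 'a', 'c', 'e'] -> ['c', 'd', 'a', 'e']
'e': index 3 in ['c', 'd', 'a', 'e'] -> ['e', 'c', 'd', 'a']
'd': index 2 in ['e', 'c', 'd', 'a'] -> ['d', 'e', 'c', 'a']
'a': index 3 in ['d', 'e', 'c', 'a'] -> ['a', 'd', 'e', 'c']
'a': index 0 in ['a', 'd', 'e', 'c'] -> ['a', 'd', 'e', 'c']
'a': index 0 in ['a', 'd', 'e', 'c'] -> ['a', 'd', 'e', 'c']
'a': index 0 in ['a', 'd', 'e', 'c'] -> ['a', 'd', 'e', 'c']
'c': index 3 in ['a', 'd', 'e', 'c'] -> ['c', 'a', 'd', 'e']
'a': index 1 in ['c', 'a', 'd', 'e'] -> ['a', 'c', 'd', 'e']
'e': index 3 in ['a', 'c', 'd', 'e'] -> ['e', 'a', 'c', 'd']


Output: [0, 2, 2, 3, 2, 3, 0, 0, 0, 3, 1, 3]


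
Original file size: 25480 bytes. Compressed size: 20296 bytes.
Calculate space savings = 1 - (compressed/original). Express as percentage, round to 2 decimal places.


ratio = compressed/original = 20296/25480 = 0.796546
savings = 1 - ratio = 1 - 0.796546 = 0.203454
as a percentage: 0.203454 * 100 = 20.35%

Space savings = 1 - 20296/25480 = 20.35%


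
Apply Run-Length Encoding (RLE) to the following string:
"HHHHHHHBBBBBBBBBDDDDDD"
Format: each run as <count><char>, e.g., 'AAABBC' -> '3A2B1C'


Scanning runs left to right:
  i=0: run of 'H' x 7 -> '7H'
  i=7: run of 'B' x 9 -> '9B'
  i=16: run of 'D' x 6 -> '6D'

RLE = 7H9B6D


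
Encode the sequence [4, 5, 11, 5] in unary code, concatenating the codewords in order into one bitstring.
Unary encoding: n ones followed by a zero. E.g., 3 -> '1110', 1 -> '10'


Encode each number as n ones followed by a terminating 0:
  4 -> 11110 (5 bits)
  5 -> 111110 (6 bits)
  11 -> 111111111110 (12 bits)
  5 -> 111110 (6 bits)
Total length = 5 + 6 + 12 + 6 = 29 bits.

Unary([4, 5, 11, 5]) = 11110111110111111111110111110 (29 bits)


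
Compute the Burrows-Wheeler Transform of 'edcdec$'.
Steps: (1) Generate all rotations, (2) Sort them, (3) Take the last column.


Rotations (sorted):
  0: $edcdec -> last char: c
  1: c$edcde -> last char: e
  2: cdec$ed -> last char: d
  3: dcdec$e -> last char: e
  4: dec$edc -> last char: c
  5: ec$edcd -> last char: d
  6: edcdec$ -> last char: $


BWT = cedecd$


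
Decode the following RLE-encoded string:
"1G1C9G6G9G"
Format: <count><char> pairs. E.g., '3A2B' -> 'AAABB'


Expanding each <count><char> pair:
  1G -> 'G'
  1C -> 'C'
  9G -> 'GGGGGGGGG'
  6G -> 'GGGGGG'
  9G -> 'GGGGGGGGG'

Decoded = GCGGGGGGGGGGGGGGGGGGGGGGGG


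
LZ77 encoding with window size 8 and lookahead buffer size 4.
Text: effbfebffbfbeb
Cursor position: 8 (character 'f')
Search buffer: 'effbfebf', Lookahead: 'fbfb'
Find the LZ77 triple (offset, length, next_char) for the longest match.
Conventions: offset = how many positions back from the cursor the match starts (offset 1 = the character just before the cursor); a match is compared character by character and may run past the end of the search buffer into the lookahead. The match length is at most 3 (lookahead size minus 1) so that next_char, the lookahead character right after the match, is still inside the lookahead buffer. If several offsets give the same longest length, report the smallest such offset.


Try each offset into the search buffer:
  offset=1 (pos 7, char 'f'): match length 1
  offset=2 (pos 6, char 'b'): match length 0
  offset=3 (pos 5, char 'e'): match length 0
  offset=4 (pos 4, char 'f'): match length 1
  offset=5 (pos 3, char 'b'): match length 0
  offset=6 (pos 2, char 'f'): match length 3
  offset=7 (pos 1, char 'f'): match length 1
  offset=8 (pos 0, char 'e'): match length 0
Longest match has length 3 at offset 6.
next_char = character at position 8 + 3 = 11 -> 'b'

Best match: offset=6, length=3 (matching 'fbf' starting at position 2)
LZ77 triple: (6, 3, 'b')


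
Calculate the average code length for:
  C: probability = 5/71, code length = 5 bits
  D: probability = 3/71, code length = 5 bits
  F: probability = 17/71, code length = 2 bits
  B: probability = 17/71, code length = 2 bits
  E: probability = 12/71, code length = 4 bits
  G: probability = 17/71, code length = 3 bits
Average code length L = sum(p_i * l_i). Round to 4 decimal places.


Weighted contributions p_i * l_i:
  C: (5/71) * 5 = 25/71
  D: (3/71) * 5 = 15/71
  F: (17/71) * 2 = 34/71
  B: (17/71) * 2 = 34/71
  E: (12/71) * 4 = 48/71
  G: (17/71) * 3 = 51/71
Sum = (25 + 15 + 34 + 34 + 48 + 51)/71 = 207/71

L = 207/71 = 2.9155 bits/symbol


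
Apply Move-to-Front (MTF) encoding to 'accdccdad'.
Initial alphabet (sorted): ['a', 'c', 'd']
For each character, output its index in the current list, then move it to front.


MTF encoding:
'a': index 0 in ['a', 'c', 'd'] -> ['a', 'c', 'd']
'c': index 1 in ['a', 'c', 'd'] -> ['c', 'a', 'd']
'c': index 0 in ['c', 'a', 'd'] -> ['c', 'a', 'd']
'd': index 2 in ['c', 'a', 'd'] -> ['d', 'c', 'a']
'c': index 1 in ['d', 'c', 'a'] -> ['c', 'd', 'a']
'c': index 0 in ['c', 'd', 'a'] -> ['c', 'd', 'a']
'd': index 1 in ['c', 'd', 'a'] -> ['d', 'c', 'a']
'a': index 2 in ['d', 'c', 'a'] -> ['a', 'd', 'c']
'd': index 1 in ['a', 'd', 'c'] -> ['d', 'a', 'c']


Output: [0, 1, 0, 2, 1, 0, 1, 2, 1]


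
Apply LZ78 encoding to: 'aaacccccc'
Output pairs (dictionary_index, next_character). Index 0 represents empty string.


LZ78 encoding steps:
Dictionary: {0: ''}
Step 1: w='' (idx 0), next='a' -> output (0, 'a'), add 'a' as idx 1
Step 2: w='a' (idx 1), next='a' -> output (1, 'a'), add 'aa' as idx 2
Step 3: w='' (idx 0), next='c' -> output (0, 'c'), add 'c' as idx 3
Step 4: w='c' (idx 3), next='c' -> output (3, 'c'), add 'cc' as idx 4
Step 5: w='cc' (idx 4), next='c' -> output (4, 'c'), add 'ccc' as idx 5


Encoded: [(0, 'a'), (1, 'a'), (0, 'c'), (3, 'c'), (4, 'c')]


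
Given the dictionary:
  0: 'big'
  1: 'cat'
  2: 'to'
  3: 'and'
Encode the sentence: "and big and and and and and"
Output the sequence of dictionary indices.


Look up each word in the dictionary:
  'and' -> 3
  'big' -> 0
  'and' -> 3
  'and' -> 3
  'and' -> 3
  'and' -> 3
  'and' -> 3

Encoded: [3, 0, 3, 3, 3, 3, 3]


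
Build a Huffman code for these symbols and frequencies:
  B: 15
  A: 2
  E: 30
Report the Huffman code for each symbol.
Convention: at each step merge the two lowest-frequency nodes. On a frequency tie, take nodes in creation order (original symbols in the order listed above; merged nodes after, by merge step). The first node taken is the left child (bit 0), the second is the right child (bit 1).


Huffman tree construction:
Step 1: Merge A(2) + B(15) = 17
Step 2: Merge (A+B)(17) + E(30) = 47
Read each symbol's code off the tree from the root (left child = 0, right child = 1).

Codes:
  B: 01 (length 2)
  A: 00 (length 2)
  E: 1 (length 1)
Average code length: 64/47 = 1.3617 bits/symbol


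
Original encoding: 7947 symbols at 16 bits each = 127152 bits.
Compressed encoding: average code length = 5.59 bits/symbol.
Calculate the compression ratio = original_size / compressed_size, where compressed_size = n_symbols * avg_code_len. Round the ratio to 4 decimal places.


original_size = n_symbols * orig_bits = 7947 * 16 = 127152 bits
compressed_size = n_symbols * avg_code_len = 7947 * 5.59 = 44423.73 bits
ratio = original_size / compressed_size = 127152 / 44423.73 = 2.8623

Compression ratio = 2.8623


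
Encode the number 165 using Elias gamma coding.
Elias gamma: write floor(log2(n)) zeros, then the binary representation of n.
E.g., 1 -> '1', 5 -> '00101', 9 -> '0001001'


num_bits = floor(log2(165)) + 1 = 8
leading_zeros = num_bits - 1 = 7
binary(165) = 10100101

Elias gamma(165) = '0000000' + '10100101' = 000000010100101 (15 bits)


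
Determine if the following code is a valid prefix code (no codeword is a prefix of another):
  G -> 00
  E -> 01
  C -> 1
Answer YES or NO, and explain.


Checking each pair (does one codeword prefix another?):
  G='00' vs E='01': no prefix
  G='00' vs C='1': no prefix
  E='01' vs G='00': no prefix
  E='01' vs C='1': no prefix
  C='1' vs G='00': no prefix
  C='1' vs E='01': no prefix
No violation found over all pairs.

YES -- this is a valid prefix code. No codeword is a prefix of any other codeword.


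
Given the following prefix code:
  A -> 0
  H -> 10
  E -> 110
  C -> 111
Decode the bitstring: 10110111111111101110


Decoding step by step:
Bits 10 -> H
Bits 110 -> E
Bits 111 -> C
Bits 111 -> C
Bits 111 -> C
Bits 10 -> H
Bits 111 -> C
Bits 0 -> A


Decoded message: HECCCHCA


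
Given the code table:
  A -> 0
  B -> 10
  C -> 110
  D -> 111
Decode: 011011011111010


Decoding:
0 -> A
110 -> C
110 -> C
111 -> D
110 -> C
10 -> B


Result: ACCDCB


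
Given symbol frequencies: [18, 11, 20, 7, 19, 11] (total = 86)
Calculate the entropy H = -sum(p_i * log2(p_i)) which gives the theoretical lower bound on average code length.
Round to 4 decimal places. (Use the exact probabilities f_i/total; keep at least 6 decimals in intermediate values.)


Per-symbol terms -p_i * log2(p_i) with p_i = f_i/86:
  p = 18/86 = 0.209302: log2(p) = -2.256340, -p*log2(p) = 0.472257
  p = 11/86 = 0.127907: log2(p) = -2.966833, -p*log2(p) = 0.379479
  p = 20/86 = 0.232558: log2(p) = -2.104337, -p*log2(p) = 0.489381
  p = 7/86 = 0.081395: log2(p) = -3.618910, -p*log2(p) = 0.294562
  p = 19/86 = 0.220930: log2(p) = -2.178337, -p*log2(p) = 0.481261
  p = 11/86 = 0.127907: log2(p) = -2.966833, -p*log2(p) = 0.379479
H = 0.472257 + 0.379479 + 0.489381 + 0.294562 + 0.481261 + 0.379479 = 2.496419

H = 2.4964 bits/symbol


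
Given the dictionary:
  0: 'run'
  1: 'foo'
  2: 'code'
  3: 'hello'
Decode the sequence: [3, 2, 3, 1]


Look up each index in the dictionary:
  3 -> 'hello'
  2 -> 'code'
  3 -> 'hello'
  1 -> 'foo'

Decoded: "hello code hello foo"


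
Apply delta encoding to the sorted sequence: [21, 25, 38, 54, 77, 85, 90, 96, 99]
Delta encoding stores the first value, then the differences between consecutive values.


First value: 21
Deltas:
  25 - 21 = 4
  38 - 25 = 13
  54 - 38 = 16
  77 - 54 = 23
  85 - 77 = 8
  90 - 85 = 5
  96 - 90 = 6
  99 - 96 = 3


Delta encoded: [21, 4, 13, 16, 23, 8, 5, 6, 3]


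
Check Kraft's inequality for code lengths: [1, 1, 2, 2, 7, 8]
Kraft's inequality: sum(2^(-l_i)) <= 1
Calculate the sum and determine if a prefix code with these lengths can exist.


Sum = 2^(-1) + 2^(-1) + 2^(-2) + 2^(-2) + 2^(-7) + 2^(-8)
    = 0.5 + 0.5 + 0.25 + 0.25 + 0.0078125 + 0.00390625
    = 387/256 = 1.51171875
Since 1.51171875 > 1, Kraft's inequality is NOT satisfied.
A prefix code with these lengths CANNOT exist.

Kraft sum = 1.51171875. Not satisfied.
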